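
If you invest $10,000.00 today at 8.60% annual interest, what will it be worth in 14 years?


Future value formula: FV = PV × (1 + r)^t
FV = $10,000.00 × (1 + 0.086)^14
FV = $10,000.00 × 3.174078
FV = $31,740.78

FV = PV × (1 + r)^t = $31,740.78


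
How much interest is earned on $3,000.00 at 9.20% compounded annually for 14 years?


Compound interest earned = final amount − principal.
A = P(1 + r/n)^(nt) = $3,000.00 × (1 + 0.092/1)^(1 × 14) = $10,285.80
Interest = A − P = $10,285.80 − $3,000.00 = $7,285.80

Interest = A - P = $7,285.80


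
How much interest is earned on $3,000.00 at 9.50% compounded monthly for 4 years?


Compound interest earned = final amount − principal.
A = P(1 + r/n)^(nt) = $3,000.00 × (1 + 0.095/12)^(12 × 4) = $4,380.29
Interest = A − P = $4,380.29 − $3,000.00 = $1,380.29

Interest = A - P = $1,380.29


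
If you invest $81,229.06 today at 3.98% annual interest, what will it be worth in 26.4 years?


Future value formula: FV = PV × (1 + r)^t
FV = $81,229.06 × (1 + 0.0398)^26.4
FV = $81,229.06 × 2.8020447
FV = $227,607.46

FV = PV × (1 + r)^t = $227,607.46


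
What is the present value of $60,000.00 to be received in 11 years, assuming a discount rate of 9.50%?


Present value formula: PV = FV / (1 + r)^t
PV = $60,000.00 / (1 + 0.095)^11
PV = $60,000.00 / 2.713659
PV = $22,110.37

PV = FV / (1 + r)^t = $22,110.37


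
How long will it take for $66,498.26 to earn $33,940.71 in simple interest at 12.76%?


Rearrange the simple interest formula for t:
I = P × r × t  ⇒  t = I / (P × r)
t = $33,940.71 / ($66,498.26 × 0.1276)
t = 4

t = I/(P×r) = 4 years


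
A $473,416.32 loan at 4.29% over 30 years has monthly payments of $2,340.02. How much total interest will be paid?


Total paid over the life of the loan = PMT × n.
Total paid = $2,340.02 × 360 = $842,407.20
Total interest = total paid − principal = $842,407.20 − $473,416.32 = $368,990.88

Total interest = (PMT × n) - PV = $368,990.88


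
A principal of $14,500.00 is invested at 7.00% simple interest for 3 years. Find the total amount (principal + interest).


Total amount formula: A = P(1 + rt) = P + P·r·t
Interest: I = P × r × t = $14,500.00 × 0.07 × 3 = $3,045.00
A = P + I = $14,500.00 + $3,045.00 = $17,545.00

A = P + I = P(1 + rt) = $17,545.00


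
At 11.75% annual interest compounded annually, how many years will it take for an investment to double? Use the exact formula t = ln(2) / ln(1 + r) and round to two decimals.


Doubling condition: (1 + r)^t = 2
Take ln of both sides: t × ln(1 + r) = ln(2)
t = ln(2) / ln(1 + r)
t = 0.693147 / 0.111094
t = 6.24

t = ln(2) / ln(1 + r) = 6.24 years


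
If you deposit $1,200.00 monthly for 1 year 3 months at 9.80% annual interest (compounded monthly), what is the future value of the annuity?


Future value of an ordinary annuity: FV = PMT × ((1 + r)^n − 1) / r
Monthly rate r = 0.098/12 ≈ 0.00816667, n = 15
FV = $1,200.00 × ((1 + 0.098/12)^15 − 1) / (0.098/12)
FV = $1,200.00 × 15.888603
FV = $19,066.32

FV = PMT × ((1+r)^n - 1)/r = $19,066.32


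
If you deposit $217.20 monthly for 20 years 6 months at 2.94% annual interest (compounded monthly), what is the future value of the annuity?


Future value of an ordinary annuity: FV = PMT × ((1 + r)^n − 1) / r
Monthly rate r = 0.0294/12 = 0.00245, n = 246
FV = $217.20 × ((1 + 0.0294/12)^246 − 1) / (0.0294/12)
FV = $217.20 × 337.019977
FV = $73,200.74

FV = PMT × ((1+r)^n - 1)/r = $73,200.74


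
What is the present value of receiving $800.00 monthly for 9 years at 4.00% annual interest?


Present value of an ordinary annuity: PV = PMT × (1 − (1 + r)^(−n)) / r
Monthly rate r = 0.04/12 ≈ 0.00333333, n = 108
PV = $800.00 × (1 − (1 + 0.04/12)^(−108)) / (0.04/12)
PV = $800.00 × 90.571761
PV = $72,457.41

PV = PMT × (1-(1+r)^(-n))/r = $72,457.41


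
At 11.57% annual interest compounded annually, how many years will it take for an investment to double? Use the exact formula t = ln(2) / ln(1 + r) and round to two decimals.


Doubling condition: (1 + r)^t = 2
Take ln of both sides: t × ln(1 + r) = ln(2)
t = ln(2) / ln(1 + r)
t = 0.693147 / 0.109482
t = 6.33

t = ln(2) / ln(1 + r) = 6.33 years


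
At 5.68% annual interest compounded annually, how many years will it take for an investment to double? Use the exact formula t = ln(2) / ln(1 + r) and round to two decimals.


Doubling condition: (1 + r)^t = 2
Take ln of both sides: t × ln(1 + r) = ln(2)
t = ln(2) / ln(1 + r)
t = 0.693147 / 0.055245
t = 12.55

t = ln(2) / ln(1 + r) = 12.55 years


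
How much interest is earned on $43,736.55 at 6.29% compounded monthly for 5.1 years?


Compound interest earned = final amount − principal.
A = P(1 + r/n)^(nt) = $43,736.55 × (1 + 0.0629/12)^(12 × 5.1) = $60,227.94
Interest = A − P = $60,227.94 − $43,736.55 = $16,491.39

Interest = A - P = $16,491.39


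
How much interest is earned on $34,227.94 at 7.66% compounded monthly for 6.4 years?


Compound interest earned = final amount − principal.
A = P(1 + r/n)^(nt) = $34,227.94 × (1 + 0.0766/12)^(12 × 6.4) = $55,797.23
Interest = A − P = $55,797.23 − $34,227.94 = $21,569.29

Interest = A - P = $21,569.29


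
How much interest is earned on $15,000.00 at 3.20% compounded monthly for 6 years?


Compound interest earned = final amount − principal.
A = P(1 + r/n)^(nt) = $15,000.00 × (1 + 0.032/12)^(12 × 6) = $18,170.41
Interest = A − P = $18,170.41 − $15,000.00 = $3,170.41

Interest = A - P = $3,170.41


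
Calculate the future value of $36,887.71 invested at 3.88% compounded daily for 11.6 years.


Compound interest formula: A = P(1 + r/n)^(nt)
A = $36,887.71 × (1 + 0.0388/365)^(365 × 11.6)
Growth factor: (1 + 0.0388/365)^4234 = 1.5684001
A = $36,887.71 × 1.5684001
A = $57,854.69

A = P(1 + r/n)^(nt) = $57,854.69


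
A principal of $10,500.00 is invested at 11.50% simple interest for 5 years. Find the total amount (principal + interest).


Total amount formula: A = P(1 + rt) = P + P·r·t
Interest: I = P × r × t = $10,500.00 × 0.115 × 5 = $6,037.50
A = P + I = $10,500.00 + $6,037.50 = $16,537.50

A = P + I = P(1 + rt) = $16,537.50


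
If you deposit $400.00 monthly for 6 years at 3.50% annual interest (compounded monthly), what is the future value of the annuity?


Future value of an ordinary annuity: FV = PMT × ((1 + r)^n − 1) / r
Monthly rate r = 0.035/12 ≈ 0.00291667, n = 72
FV = $400.00 × ((1 + 0.035/12)^72 − 1) / (0.035/12)
FV = $400.00 × 79.988927
FV = $31,995.57

FV = PMT × ((1+r)^n - 1)/r = $31,995.57


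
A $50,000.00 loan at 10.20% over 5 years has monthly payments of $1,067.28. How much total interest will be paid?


Total paid over the life of the loan = PMT × n.
Total paid = $1,067.28 × 60 = $64,036.80
Total interest = total paid − principal = $64,036.80 − $50,000.00 = $14,036.80

Total interest = (PMT × n) - PV = $14,036.80


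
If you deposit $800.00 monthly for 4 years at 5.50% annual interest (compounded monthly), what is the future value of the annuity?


Future value of an ordinary annuity: FV = PMT × ((1 + r)^n − 1) / r
Monthly rate r = 0.055/12 ≈ 0.00458333, n = 48
FV = $800.00 × ((1 + 0.055/12)^48 − 1) / (0.055/12)
FV = $800.00 × 53.552852
FV = $42,842.28

FV = PMT × ((1+r)^n - 1)/r = $42,842.28


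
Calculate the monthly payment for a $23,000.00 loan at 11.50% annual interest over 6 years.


Loan payment formula: PMT = PV × r / (1 − (1 + r)^(−n))
Monthly rate r = 0.115/12 ≈ 0.00958333, n = 72 months
Denominator: 1 − (1 + 0.115/12)^(−72) = 0.496773
PMT = $23,000.00 × (0.115/12) / 0.496773
PMT = $443.70 per month

PMT = PV × r / (1-(1+r)^(-n)) = $443.70/month


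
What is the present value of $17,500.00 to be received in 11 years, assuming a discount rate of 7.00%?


Present value formula: PV = FV / (1 + r)^t
PV = $17,500.00 / (1 + 0.07)^11
PV = $17,500.00 / 2.104852
PV = $8,314.12

PV = FV / (1 + r)^t = $8,314.12


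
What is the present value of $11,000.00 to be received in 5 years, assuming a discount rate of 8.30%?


Present value formula: PV = FV / (1 + r)^t
PV = $11,000.00 / (1 + 0.083)^5
PV = $11,000.00 / 1.489849
PV = $7,383.30

PV = FV / (1 + r)^t = $7,383.30


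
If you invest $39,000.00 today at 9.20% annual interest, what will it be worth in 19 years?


Future value formula: FV = PV × (1 + r)^t
FV = $39,000.00 × (1 + 0.092)^19
FV = $39,000.00 × 5.3239029
FV = $207,632.21

FV = PV × (1 + r)^t = $207,632.21


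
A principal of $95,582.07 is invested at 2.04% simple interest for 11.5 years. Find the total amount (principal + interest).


Total amount formula: A = P(1 + rt) = P + P·r·t
Interest: I = P × r × t = $95,582.07 × 0.0204 × 11.5 = $22,423.55
A = P + I = $95,582.07 + $22,423.55 = $118,005.62

A = P + I = P(1 + rt) = $118,005.62


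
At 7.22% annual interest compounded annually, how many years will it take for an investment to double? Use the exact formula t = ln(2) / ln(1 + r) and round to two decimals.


Doubling condition: (1 + r)^t = 2
Take ln of both sides: t × ln(1 + r) = ln(2)
t = ln(2) / ln(1 + r)
t = 0.693147 / 0.069713
t = 9.94

t = ln(2) / ln(1 + r) = 9.94 years


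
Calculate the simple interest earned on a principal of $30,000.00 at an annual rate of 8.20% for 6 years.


Simple interest formula: I = P × r × t
I = $30,000.00 × 0.082 × 6
I = $14,760.00

I = P × r × t = $14,760.00


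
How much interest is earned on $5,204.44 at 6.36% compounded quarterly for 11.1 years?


Compound interest earned = final amount − principal.
A = P(1 + r/n)^(nt) = $5,204.44 × (1 + 0.0636/4)^(4 × 11.1) = $10,484.72
Interest = A − P = $10,484.72 − $5,204.44 = $5,280.28

Interest = A - P = $5,280.28


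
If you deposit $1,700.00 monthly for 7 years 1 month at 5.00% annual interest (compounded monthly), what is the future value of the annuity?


Future value of an ordinary annuity: FV = PMT × ((1 + r)^n − 1) / r
Monthly rate r = 0.05/12 ≈ 0.00416667, n = 85
FV = $1,700.00 × ((1 + 0.05/12)^85 − 1) / (0.05/12)
FV = $1,700.00 × 101.746689
FV = $172,969.37

FV = PMT × ((1+r)^n - 1)/r = $172,969.37


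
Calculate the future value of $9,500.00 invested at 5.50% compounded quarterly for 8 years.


Compound interest formula: A = P(1 + r/n)^(nt)
A = $9,500.00 × (1 + 0.055/4)^(4 × 8)
Growth factor: (1 + 0.055/4)^32 = 1.548060
A = $9,500.00 × 1.548060
A = $14,706.57

A = P(1 + r/n)^(nt) = $14,706.57


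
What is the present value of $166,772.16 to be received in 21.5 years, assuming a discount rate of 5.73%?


Present value formula: PV = FV / (1 + r)^t
PV = $166,772.16 / (1 + 0.0573)^21.5
PV = $166,772.16 / 3.3133094
PV = $50,334.01

PV = FV / (1 + r)^t = $50,334.01


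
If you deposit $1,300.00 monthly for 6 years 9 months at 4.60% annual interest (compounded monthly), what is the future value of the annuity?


Future value of an ordinary annuity: FV = PMT × ((1 + r)^n − 1) / r
Monthly rate r = 0.046/12 ≈ 0.00383333, n = 81
FV = $1,300.00 × ((1 + 0.046/12)^81 − 1) / (0.046/12)
FV = $1,300.00 × 94.773259
FV = $123,205.24

FV = PMT × ((1+r)^n - 1)/r = $123,205.24


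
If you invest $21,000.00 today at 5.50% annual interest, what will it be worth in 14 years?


Future value formula: FV = PV × (1 + r)^t
FV = $21,000.00 × (1 + 0.055)^14
FV = $21,000.00 × 2.1160915
FV = $44,437.92

FV = PV × (1 + r)^t = $44,437.92


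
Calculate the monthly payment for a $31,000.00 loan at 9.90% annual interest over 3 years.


Loan payment formula: PMT = PV × r / (1 − (1 + r)^(−n))
Monthly rate r = 0.099/12 = 0.00825, n = 36 months
Denominator: 1 − (1 + 0.099/12)^(−36) = 0.256050
PMT = $31,000.00 × (0.099/12) / 0.256050
PMT = $998.83 per month

PMT = PV × r / (1-(1+r)^(-n)) = $998.83/month


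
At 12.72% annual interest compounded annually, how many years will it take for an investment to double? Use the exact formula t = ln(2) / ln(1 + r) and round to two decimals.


Doubling condition: (1 + r)^t = 2
Take ln of both sides: t × ln(1 + r) = ln(2)
t = ln(2) / ln(1 + r)
t = 0.693147 / 0.119737
t = 5.79

t = ln(2) / ln(1 + r) = 5.79 years


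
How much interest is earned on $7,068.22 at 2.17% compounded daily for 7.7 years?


Compound interest earned = final amount − principal.
A = P(1 + r/n)^(nt) = $7,068.22 × (1 + 0.0217/365)^(365 × 7.7) = $8,353.61
Interest = A − P = $8,353.61 − $7,068.22 = $1,285.39

Interest = A - P = $1,285.39


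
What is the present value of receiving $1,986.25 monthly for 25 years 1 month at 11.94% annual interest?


Present value of an ordinary annuity: PV = PMT × (1 − (1 + r)^(−n)) / r
Monthly rate r = 0.1194/12 = 0.00995, n = 301
PV = $1,986.25 × (1 − (1 + 0.1194/12)^(−301)) / (0.1194/12)
PV = $1,986.25 × 95.3984618
PV = $189,485.19

PV = PMT × (1-(1+r)^(-n))/r = $189,485.19


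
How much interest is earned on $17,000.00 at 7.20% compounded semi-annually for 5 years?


Compound interest earned = final amount − principal.
A = P(1 + r/n)^(nt) = $17,000.00 × (1 + 0.072/2)^(2 × 5) = $24,212.88
Interest = A − P = $24,212.88 − $17,000.00 = $7,212.88

Interest = A - P = $7,212.88


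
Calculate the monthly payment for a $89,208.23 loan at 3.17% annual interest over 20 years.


Loan payment formula: PMT = PV × r / (1 − (1 + r)^(−n))
Monthly rate r = 0.0317/12 ≈ 0.00264167, n = 240 months
Denominator: 1 − (1 + 0.0317/12)^(−240) = 0.469091
PMT = $89,208.23 × (0.0317/12) / 0.469091
PMT = $502.37 per month

PMT = PV × r / (1-(1+r)^(-n)) = $502.37/month


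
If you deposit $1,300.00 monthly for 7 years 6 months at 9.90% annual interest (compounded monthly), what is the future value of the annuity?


Future value of an ordinary annuity: FV = PMT × ((1 + r)^n − 1) / r
Monthly rate r = 0.099/12 = 0.00825, n = 90
FV = $1,300.00 × ((1 + 0.099/12)^90 − 1) / (0.099/12)
FV = $1,300.00 × 132.701976
FV = $172,512.57

FV = PMT × ((1+r)^n - 1)/r = $172,512.57


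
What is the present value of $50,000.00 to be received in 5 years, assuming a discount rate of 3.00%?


Present value formula: PV = FV / (1 + r)^t
PV = $50,000.00 / (1 + 0.03)^5
PV = $50,000.00 / 1.159274
PV = $43,130.44

PV = FV / (1 + r)^t = $43,130.44


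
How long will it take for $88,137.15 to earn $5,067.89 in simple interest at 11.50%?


Rearrange the simple interest formula for t:
I = P × r × t  ⇒  t = I / (P × r)
t = $5,067.89 / ($88,137.15 × 0.115)
t = 0.5

t = I/(P×r) = 0.5 years


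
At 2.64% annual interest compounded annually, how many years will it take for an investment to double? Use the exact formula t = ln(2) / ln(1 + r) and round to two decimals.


Doubling condition: (1 + r)^t = 2
Take ln of both sides: t × ln(1 + r) = ln(2)
t = ln(2) / ln(1 + r)
t = 0.693147 / 0.026058
t = 26.60

t = ln(2) / ln(1 + r) = 26.60 years


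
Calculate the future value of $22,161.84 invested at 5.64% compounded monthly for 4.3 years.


Compound interest formula: A = P(1 + r/n)^(nt)
A = $22,161.84 × (1 + 0.0564/12)^(12 × 4.3)
Growth factor: (1 + 0.0564/12)^51.6 = 1.2737329
A = $22,161.84 × 1.2737329
A = $28,228.26

A = P(1 + r/n)^(nt) = $28,228.26


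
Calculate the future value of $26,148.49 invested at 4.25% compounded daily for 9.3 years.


Compound interest formula: A = P(1 + r/n)^(nt)
A = $26,148.49 × (1 + 0.0425/365)^(365 × 9.3)
Growth factor: (1 + 0.0425/365)^3394.5 = 1.4847212
A = $26,148.49 × 1.4847212
A = $38,823.22

A = P(1 + r/n)^(nt) = $38,823.22


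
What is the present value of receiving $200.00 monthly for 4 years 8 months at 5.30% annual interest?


Present value of an ordinary annuity: PV = PMT × (1 − (1 + r)^(−n)) / r
Monthly rate r = 0.053/12 ≈ 0.00441667, n = 56
PV = $200.00 × (1 − (1 + 0.053/12)^(−56)) / (0.053/12)
PV = $200.00 × 49.515683
PV = $9,903.14

PV = PMT × (1-(1+r)^(-n))/r = $9,903.14


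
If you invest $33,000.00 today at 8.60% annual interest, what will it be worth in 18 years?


Future value formula: FV = PV × (1 + r)^t
FV = $33,000.00 × (1 + 0.086)^18
FV = $33,000.00 × 4.4150625
FV = $145,697.06

FV = PV × (1 + r)^t = $145,697.06


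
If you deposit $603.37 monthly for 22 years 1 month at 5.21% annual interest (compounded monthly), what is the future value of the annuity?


Future value of an ordinary annuity: FV = PMT × ((1 + r)^n − 1) / r
Monthly rate r = 0.0521/12 ≈ 0.00434167, n = 265
FV = $603.37 × ((1 + 0.0521/12)^265 − 1) / (0.0521/12)
FV = $603.37 × 495.672400
FV = $299,073.86

FV = PMT × ((1+r)^n - 1)/r = $299,073.86


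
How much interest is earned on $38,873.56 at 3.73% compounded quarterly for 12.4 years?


Compound interest earned = final amount − principal.
A = P(1 + r/n)^(nt) = $38,873.56 × (1 + 0.0373/4)^(4 × 12.4) = $61,601.80
Interest = A − P = $61,601.80 − $38,873.56 = $22,728.24

Interest = A - P = $22,728.24


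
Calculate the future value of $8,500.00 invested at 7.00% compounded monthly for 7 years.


Compound interest formula: A = P(1 + r/n)^(nt)
A = $8,500.00 × (1 + 0.07/12)^(12 × 7)
Growth factor: (1 + 0.07/12)^84 = 1.629994
A = $8,500.00 × 1.629994
A = $13,854.95

A = P(1 + r/n)^(nt) = $13,854.95


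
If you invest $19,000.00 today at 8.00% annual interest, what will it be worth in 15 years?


Future value formula: FV = PV × (1 + r)^t
FV = $19,000.00 × (1 + 0.08)^15
FV = $19,000.00 × 3.172169
FV = $60,271.21

FV = PV × (1 + r)^t = $60,271.21


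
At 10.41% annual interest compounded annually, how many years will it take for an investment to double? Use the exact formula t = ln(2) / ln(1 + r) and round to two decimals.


Doubling condition: (1 + r)^t = 2
Take ln of both sides: t × ln(1 + r) = ln(2)
t = ln(2) / ln(1 + r)
t = 0.693147 / 0.099031
t = 7.00

t = ln(2) / ln(1 + r) = 7.00 years


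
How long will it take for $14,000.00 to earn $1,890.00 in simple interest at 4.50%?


Rearrange the simple interest formula for t:
I = P × r × t  ⇒  t = I / (P × r)
t = $1,890.00 / ($14,000.00 × 0.045)
t = 3

t = I/(P×r) = 3 years


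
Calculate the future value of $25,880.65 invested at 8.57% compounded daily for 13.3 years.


Compound interest formula: A = P(1 + r/n)^(nt)
A = $25,880.65 × (1 + 0.0857/365)^(365 × 13.3)
Growth factor: (1 + 0.0857/365)^4854.5 = 3.125756
A = $25,880.65 × 3.125756
A = $80,896.60

A = P(1 + r/n)^(nt) = $80,896.60


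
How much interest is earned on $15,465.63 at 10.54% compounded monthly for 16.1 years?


Compound interest earned = final amount − principal.
A = P(1 + r/n)^(nt) = $15,465.63 × (1 + 0.1054/12)^(12 × 16.1) = $83,776.38
Interest = A − P = $83,776.38 − $15,465.63 = $68,310.75

Interest = A - P = $68,310.75


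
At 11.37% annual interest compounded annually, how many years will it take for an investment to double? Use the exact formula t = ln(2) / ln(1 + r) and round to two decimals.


Doubling condition: (1 + r)^t = 2
Take ln of both sides: t × ln(1 + r) = ln(2)
t = ln(2) / ln(1 + r)
t = 0.693147 / 0.107688
t = 6.44

t = ln(2) / ln(1 + r) = 6.44 years


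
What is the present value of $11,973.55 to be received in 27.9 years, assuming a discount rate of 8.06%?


Present value formula: PV = FV / (1 + r)^t
PV = $11,973.55 / (1 + 0.0806)^27.9
PV = $11,973.55 / 8.694657
PV = $1,377.12

PV = FV / (1 + r)^t = $1,377.12


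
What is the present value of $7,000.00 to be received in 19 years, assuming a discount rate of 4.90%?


Present value formula: PV = FV / (1 + r)^t
PV = $7,000.00 / (1 + 0.049)^19
PV = $7,000.00 / 2.481614
PV = $2,820.74

PV = FV / (1 + r)^t = $2,820.74


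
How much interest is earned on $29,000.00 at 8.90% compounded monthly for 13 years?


Compound interest earned = final amount − principal.
A = P(1 + r/n)^(nt) = $29,000.00 × (1 + 0.089/12)^(12 × 13) = $91,838.02
Interest = A − P = $91,838.02 − $29,000.00 = $62,838.02

Interest = A - P = $62,838.02


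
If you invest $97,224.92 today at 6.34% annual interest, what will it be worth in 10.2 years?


Future value formula: FV = PV × (1 + r)^t
FV = $97,224.92 × (1 + 0.0634)^10.2
FV = $97,224.92 × 1.8720002
FV = $182,005.07

FV = PV × (1 + r)^t = $182,005.07


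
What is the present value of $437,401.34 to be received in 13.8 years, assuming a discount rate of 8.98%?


Present value formula: PV = FV / (1 + r)^t
PV = $437,401.34 / (1 + 0.0898)^13.8
PV = $437,401.34 / 3.2763168
PV = $133,503.98

PV = FV / (1 + r)^t = $133,503.98


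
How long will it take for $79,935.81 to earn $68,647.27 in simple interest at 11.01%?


Rearrange the simple interest formula for t:
I = P × r × t  ⇒  t = I / (P × r)
t = $68,647.27 / ($79,935.81 × 0.1101)
t = 7.8

t = I/(P×r) = 7.8 years


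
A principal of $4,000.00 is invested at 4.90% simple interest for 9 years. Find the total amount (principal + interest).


Total amount formula: A = P(1 + rt) = P + P·r·t
Interest: I = P × r × t = $4,000.00 × 0.049 × 9 = $1,764.00
A = P + I = $4,000.00 + $1,764.00 = $5,764.00

A = P + I = P(1 + rt) = $5,764.00


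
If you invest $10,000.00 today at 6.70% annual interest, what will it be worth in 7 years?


Future value formula: FV = PV × (1 + r)^t
FV = $10,000.00 × (1 + 0.067)^7
FV = $10,000.00 × 1.574530
FV = $15,745.30

FV = PV × (1 + r)^t = $15,745.30


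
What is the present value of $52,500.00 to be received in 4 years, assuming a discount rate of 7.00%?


Present value formula: PV = FV / (1 + r)^t
PV = $52,500.00 / (1 + 0.07)^4
PV = $52,500.00 / 1.310796
PV = $40,052.00

PV = FV / (1 + r)^t = $40,052.00


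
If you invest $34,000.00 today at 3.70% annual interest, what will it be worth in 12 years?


Future value formula: FV = PV × (1 + r)^t
FV = $34,000.00 × (1 + 0.037)^12
FV = $34,000.00 × 1.5464827
FV = $52,580.41

FV = PV × (1 + r)^t = $52,580.41


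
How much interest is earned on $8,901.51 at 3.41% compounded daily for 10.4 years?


Compound interest earned = final amount − principal.
A = P(1 + r/n)^(nt) = $8,901.51 × (1 + 0.0341/365)^(365 × 10.4) = $12,690.38
Interest = A − P = $12,690.38 − $8,901.51 = $3,788.87

Interest = A - P = $3,788.87


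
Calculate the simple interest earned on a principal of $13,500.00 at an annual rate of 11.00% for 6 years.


Simple interest formula: I = P × r × t
I = $13,500.00 × 0.11 × 6
I = $8,910.00

I = P × r × t = $8,910.00


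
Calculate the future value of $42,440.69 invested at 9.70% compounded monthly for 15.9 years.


Compound interest formula: A = P(1 + r/n)^(nt)
A = $42,440.69 × (1 + 0.097/12)^(12 × 15.9)
Growth factor: (1 + 0.097/12)^190.8 = 4.6464335
A = $42,440.69 × 4.6464335
A = $197,197.84

A = P(1 + r/n)^(nt) = $197,197.84


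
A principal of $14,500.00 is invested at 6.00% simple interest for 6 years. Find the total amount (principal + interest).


Total amount formula: A = P(1 + rt) = P + P·r·t
Interest: I = P × r × t = $14,500.00 × 0.06 × 6 = $5,220.00
A = P + I = $14,500.00 + $5,220.00 = $19,720.00

A = P + I = P(1 + rt) = $19,720.00


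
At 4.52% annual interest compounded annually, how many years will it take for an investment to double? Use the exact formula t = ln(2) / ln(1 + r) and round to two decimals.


Doubling condition: (1 + r)^t = 2
Take ln of both sides: t × ln(1 + r) = ln(2)
t = ln(2) / ln(1 + r)
t = 0.693147 / 0.044208
t = 15.68

t = ln(2) / ln(1 + r) = 15.68 years


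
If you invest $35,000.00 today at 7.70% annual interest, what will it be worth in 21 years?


Future value formula: FV = PV × (1 + r)^t
FV = $35,000.00 × (1 + 0.077)^21
FV = $35,000.00 × 4.7482084
FV = $166,187.29

FV = PV × (1 + r)^t = $166,187.29


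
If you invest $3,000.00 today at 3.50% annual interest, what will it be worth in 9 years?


Future value formula: FV = PV × (1 + r)^t
FV = $3,000.00 × (1 + 0.035)^9
FV = $3,000.00 × 1.362897
FV = $4,088.69

FV = PV × (1 + r)^t = $4,088.69


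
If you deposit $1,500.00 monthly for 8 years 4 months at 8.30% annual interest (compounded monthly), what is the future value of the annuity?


Future value of an ordinary annuity: FV = PMT × ((1 + r)^n − 1) / r
Monthly rate r = 0.083/12 ≈ 0.00691667, n = 100
FV = $1,500.00 × ((1 + 0.083/12)^100 − 1) / (0.083/12)
FV = $1,500.00 × 143.463872
FV = $215,195.81

FV = PMT × ((1+r)^n - 1)/r = $215,195.81


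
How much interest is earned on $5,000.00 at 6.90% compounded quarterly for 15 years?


Compound interest earned = final amount − principal.
A = P(1 + r/n)^(nt) = $5,000.00 × (1 + 0.069/4)^(4 × 15) = $13,951.85
Interest = A − P = $13,951.85 − $5,000.00 = $8,951.85

Interest = A - P = $8,951.85


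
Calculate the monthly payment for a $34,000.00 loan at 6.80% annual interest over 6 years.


Loan payment formula: PMT = PV × r / (1 − (1 + r)^(−n))
Monthly rate r = 0.068/12 ≈ 0.00566667, n = 72 months
Denominator: 1 − (1 + 0.068/12)^(−72) = 0.334255
PMT = $34,000.00 × (0.068/12) / 0.334255
PMT = $576.41 per month

PMT = PV × r / (1-(1+r)^(-n)) = $576.41/month


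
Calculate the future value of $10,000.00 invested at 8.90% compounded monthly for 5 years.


Compound interest formula: A = P(1 + r/n)^(nt)
A = $10,000.00 × (1 + 0.089/12)^(12 × 5)
Growth factor: (1 + 0.089/12)^60 = 1.557930
A = $10,000.00 × 1.557930
A = $15,579.30

A = P(1 + r/n)^(nt) = $15,579.30


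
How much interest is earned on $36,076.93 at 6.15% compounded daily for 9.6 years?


Compound interest earned = final amount − principal.
A = P(1 + r/n)^(nt) = $36,076.93 × (1 + 0.0615/365)^(365 × 9.6) = $65,105.16
Interest = A − P = $65,105.16 − $36,076.93 = $29,028.23

Interest = A - P = $29,028.23


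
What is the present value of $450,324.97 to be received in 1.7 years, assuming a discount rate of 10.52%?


Present value formula: PV = FV / (1 + r)^t
PV = $450,324.97 / (1 + 0.1052)^1.7
PV = $450,324.97 / 1.18535788
PV = $379,906.34

PV = FV / (1 + r)^t = $379,906.34


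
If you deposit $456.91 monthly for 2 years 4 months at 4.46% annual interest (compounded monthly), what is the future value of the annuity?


Future value of an ordinary annuity: FV = PMT × ((1 + r)^n − 1) / r
Monthly rate r = 0.0446/12 ≈ 0.00371667, n = 28
FV = $456.91 × ((1 + 0.0446/12)^28 − 1) / (0.0446/12)
FV = $456.91 × 29.451224
FV = $13,456.56

FV = PMT × ((1+r)^n - 1)/r = $13,456.56


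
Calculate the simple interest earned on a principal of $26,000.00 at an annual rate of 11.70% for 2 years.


Simple interest formula: I = P × r × t
I = $26,000.00 × 0.117 × 2
I = $6,084.00

I = P × r × t = $6,084.00


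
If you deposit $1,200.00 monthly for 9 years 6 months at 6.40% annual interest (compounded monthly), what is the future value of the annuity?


Future value of an ordinary annuity: FV = PMT × ((1 + r)^n − 1) / r
Monthly rate r = 0.064/12 ≈ 0.00533333, n = 114
FV = $1,200.00 × ((1 + 0.064/12)^114 − 1) / (0.064/12)
FV = $1,200.00 × 156.335469
FV = $187,602.56

FV = PMT × ((1+r)^n - 1)/r = $187,602.56


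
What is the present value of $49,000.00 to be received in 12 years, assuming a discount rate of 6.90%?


Present value formula: PV = FV / (1 + r)^t
PV = $49,000.00 / (1 + 0.069)^12
PV = $49,000.00 / 2.227063
PV = $22,002.07

PV = FV / (1 + r)^t = $22,002.07


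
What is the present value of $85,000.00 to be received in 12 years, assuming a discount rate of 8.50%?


Present value formula: PV = FV / (1 + r)^t
PV = $85,000.00 / (1 + 0.085)^12
PV = $85,000.00 / 2.6616862
PV = $31,934.64

PV = FV / (1 + r)^t = $31,934.64


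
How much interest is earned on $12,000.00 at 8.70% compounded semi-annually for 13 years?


Compound interest earned = final amount − principal.
A = P(1 + r/n)^(nt) = $12,000.00 × (1 + 0.087/2)^(2 × 13) = $36,306.55
Interest = A − P = $36,306.55 − $12,000.00 = $24,306.55

Interest = A - P = $24,306.55


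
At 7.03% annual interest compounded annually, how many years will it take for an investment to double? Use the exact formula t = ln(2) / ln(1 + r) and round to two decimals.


Doubling condition: (1 + r)^t = 2
Take ln of both sides: t × ln(1 + r) = ln(2)
t = ln(2) / ln(1 + r)
t = 0.693147 / 0.067939
t = 10.20

t = ln(2) / ln(1 + r) = 10.20 years


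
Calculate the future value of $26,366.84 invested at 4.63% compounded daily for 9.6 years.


Compound interest formula: A = P(1 + r/n)^(nt)
A = $26,366.84 × (1 + 0.0463/365)^(365 × 9.6)
Growth factor: (1 + 0.0463/365)^3504 = 1.559635
A = $26,366.84 × 1.559635
A = $41,122.65

A = P(1 + r/n)^(nt) = $41,122.65


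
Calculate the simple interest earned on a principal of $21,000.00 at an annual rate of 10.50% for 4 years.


Simple interest formula: I = P × r × t
I = $21,000.00 × 0.105 × 4
I = $8,820.00

I = P × r × t = $8,820.00


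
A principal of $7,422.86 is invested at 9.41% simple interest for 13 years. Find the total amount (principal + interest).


Total amount formula: A = P(1 + rt) = P + P·r·t
Interest: I = P × r × t = $7,422.86 × 0.0941 × 13 = $9,080.38
A = P + I = $7,422.86 + $9,080.38 = $16,503.24

A = P + I = P(1 + rt) = $16,503.24


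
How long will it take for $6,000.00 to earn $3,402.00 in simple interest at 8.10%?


Rearrange the simple interest formula for t:
I = P × r × t  ⇒  t = I / (P × r)
t = $3,402.00 / ($6,000.00 × 0.081)
t = 7

t = I/(P×r) = 7 years


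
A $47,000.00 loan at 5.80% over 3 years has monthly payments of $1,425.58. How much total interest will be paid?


Total paid over the life of the loan = PMT × n.
Total paid = $1,425.58 × 36 = $51,320.88
Total interest = total paid − principal = $51,320.88 − $47,000.00 = $4,320.88

Total interest = (PMT × n) - PV = $4,320.88


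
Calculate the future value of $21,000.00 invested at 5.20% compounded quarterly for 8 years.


Compound interest formula: A = P(1 + r/n)^(nt)
A = $21,000.00 × (1 + 0.052/4)^(4 × 8)
Growth factor: (1 + 0.052/4)^32 = 1.5118275
A = $21,000.00 × 1.5118275
A = $31,748.38

A = P(1 + r/n)^(nt) = $31,748.38


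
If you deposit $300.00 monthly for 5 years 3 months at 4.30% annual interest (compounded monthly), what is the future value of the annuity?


Future value of an ordinary annuity: FV = PMT × ((1 + r)^n − 1) / r
Monthly rate r = 0.043/12 ≈ 0.00358333, n = 63
FV = $300.00 × ((1 + 0.043/12)^63 − 1) / (0.043/12)
FV = $300.00 × 70.536758
FV = $21,161.03

FV = PMT × ((1+r)^n - 1)/r = $21,161.03


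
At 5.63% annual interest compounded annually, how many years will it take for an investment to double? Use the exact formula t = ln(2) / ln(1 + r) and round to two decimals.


Doubling condition: (1 + r)^t = 2
Take ln of both sides: t × ln(1 + r) = ln(2)
t = ln(2) / ln(1 + r)
t = 0.693147 / 0.054772
t = 12.66

t = ln(2) / ln(1 + r) = 12.66 years


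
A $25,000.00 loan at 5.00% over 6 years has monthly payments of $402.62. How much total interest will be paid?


Total paid over the life of the loan = PMT × n.
Total paid = $402.62 × 72 = $28,988.64
Total interest = total paid − principal = $28,988.64 − $25,000.00 = $3,988.64

Total interest = (PMT × n) - PV = $3,988.64


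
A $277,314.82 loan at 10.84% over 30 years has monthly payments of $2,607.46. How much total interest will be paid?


Total paid over the life of the loan = PMT × n.
Total paid = $2,607.46 × 360 = $938,685.60
Total interest = total paid − principal = $938,685.60 − $277,314.82 = $661,370.78

Total interest = (PMT × n) - PV = $661,370.78


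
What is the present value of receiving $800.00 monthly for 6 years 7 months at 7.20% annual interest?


Present value of an ordinary annuity: PV = PMT × (1 − (1 + r)^(−n)) / r
Monthly rate r = 0.072/12 = 0.006, n = 79
PV = $800.00 × (1 − (1 + 0.072/12)^(−79)) / (0.072/12)
PV = $800.00 × 62.768407
PV = $50,214.73

PV = PMT × (1-(1+r)^(-n))/r = $50,214.73


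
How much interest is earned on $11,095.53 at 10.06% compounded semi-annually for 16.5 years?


Compound interest earned = final amount − principal.
A = P(1 + r/n)^(nt) = $11,095.53 × (1 + 0.1006/2)^(2 × 16.5) = $56,038.84
Interest = A − P = $56,038.84 − $11,095.53 = $44,943.31

Interest = A - P = $44,943.31


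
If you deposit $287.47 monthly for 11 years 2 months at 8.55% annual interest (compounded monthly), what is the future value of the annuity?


Future value of an ordinary annuity: FV = PMT × ((1 + r)^n − 1) / r
Monthly rate r = 0.0855/12 = 0.007125, n = 134
FV = $287.47 × ((1 + 0.0855/12)^134 − 1) / (0.0855/12)
FV = $287.47 × 223.051365
FV = $64,120.58

FV = PMT × ((1+r)^n - 1)/r = $64,120.58


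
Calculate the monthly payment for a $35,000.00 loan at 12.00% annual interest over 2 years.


Loan payment formula: PMT = PV × r / (1 − (1 + r)^(−n))
Monthly rate r = 0.12/12 = 0.01, n = 24 months
Denominator: 1 − (1 + 0.12/12)^(−24) = 0.212434
PMT = $35,000.00 × (0.12/12) / 0.212434
PMT = $1,647.57 per month

PMT = PV × r / (1-(1+r)^(-n)) = $1,647.57/month


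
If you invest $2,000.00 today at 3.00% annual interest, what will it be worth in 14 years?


Future value formula: FV = PV × (1 + r)^t
FV = $2,000.00 × (1 + 0.03)^14
FV = $2,000.00 × 1.512590
FV = $3,025.18

FV = PV × (1 + r)^t = $3,025.18


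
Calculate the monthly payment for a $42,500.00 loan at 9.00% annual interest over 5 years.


Loan payment formula: PMT = PV × r / (1 − (1 + r)^(−n))
Monthly rate r = 0.09/12 = 0.0075, n = 60 months
Denominator: 1 − (1 + 0.09/12)^(−60) = 0.361300
PMT = $42,500.00 × (0.09/12) / 0.361300
PMT = $882.23 per month

PMT = PV × r / (1-(1+r)^(-n)) = $882.23/month


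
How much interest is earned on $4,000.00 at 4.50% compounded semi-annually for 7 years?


Compound interest earned = final amount − principal.
A = P(1 + r/n)^(nt) = $4,000.00 × (1 + 0.045/2)^(2 × 7) = $5,461.93
Interest = A − P = $5,461.93 − $4,000.00 = $1,461.93

Interest = A - P = $1,461.93


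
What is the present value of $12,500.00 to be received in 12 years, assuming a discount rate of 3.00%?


Present value formula: PV = FV / (1 + r)^t
PV = $12,500.00 / (1 + 0.03)^12
PV = $12,500.00 / 1.425761
PV = $8,767.25

PV = FV / (1 + r)^t = $8,767.25


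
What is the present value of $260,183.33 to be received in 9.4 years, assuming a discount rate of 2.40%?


Present value formula: PV = FV / (1 + r)^t
PV = $260,183.33 / (1 + 0.024)^9.4
PV = $260,183.33 / 1.2497398
PV = $208,190.00

PV = FV / (1 + r)^t = $208,190.00


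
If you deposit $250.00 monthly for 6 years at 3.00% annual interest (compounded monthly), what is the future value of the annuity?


Future value of an ordinary annuity: FV = PMT × ((1 + r)^n − 1) / r
Monthly rate r = 0.03/12 = 0.0025, n = 72
FV = $250.00 × ((1 + 0.03/12)^72 − 1) / (0.03/12)
FV = $250.00 × 78.779387
FV = $19,694.85

FV = PMT × ((1+r)^n - 1)/r = $19,694.85


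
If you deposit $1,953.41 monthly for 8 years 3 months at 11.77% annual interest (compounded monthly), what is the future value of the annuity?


Future value of an ordinary annuity: FV = PMT × ((1 + r)^n − 1) / r
Monthly rate r = 0.1177/12 ≈ 0.00980833, n = 99
FV = $1,953.41 × ((1 + 0.1177/12)^99 − 1) / (0.1177/12)
FV = $1,953.41 × 166.000263
FV = $324,266.57

FV = PMT × ((1+r)^n - 1)/r = $324,266.57


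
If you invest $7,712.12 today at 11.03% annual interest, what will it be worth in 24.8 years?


Future value formula: FV = PV × (1 + r)^t
FV = $7,712.12 × (1 + 0.1103)^24.8
FV = $7,712.12 × 13.394313
FV = $103,298.55

FV = PV × (1 + r)^t = $103,298.55


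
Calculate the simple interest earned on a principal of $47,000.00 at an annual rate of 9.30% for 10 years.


Simple interest formula: I = P × r × t
I = $47,000.00 × 0.093 × 10
I = $43,710.00

I = P × r × t = $43,710.00


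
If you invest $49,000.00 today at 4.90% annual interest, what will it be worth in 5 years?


Future value formula: FV = PV × (1 + r)^t
FV = $49,000.00 × (1 + 0.049)^5
FV = $49,000.00 × 1.2702156
FV = $62,240.56

FV = PV × (1 + r)^t = $62,240.56


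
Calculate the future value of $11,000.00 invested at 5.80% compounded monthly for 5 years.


Compound interest formula: A = P(1 + r/n)^(nt)
A = $11,000.00 × (1 + 0.058/12)^(12 × 5)
Growth factor: (1 + 0.058/12)^60 = 1.3354942
A = $11,000.00 × 1.3354942
A = $14,690.44

A = P(1 + r/n)^(nt) = $14,690.44


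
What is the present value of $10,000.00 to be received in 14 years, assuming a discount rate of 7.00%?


Present value formula: PV = FV / (1 + r)^t
PV = $10,000.00 / (1 + 0.07)^14
PV = $10,000.00 / 2.578534
PV = $3,878.17

PV = FV / (1 + r)^t = $3,878.17


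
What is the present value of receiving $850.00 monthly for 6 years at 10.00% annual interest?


Present value of an ordinary annuity: PV = PMT × (1 − (1 + r)^(−n)) / r
Monthly rate r = 0.1/12 ≈ 0.00833333, n = 72
PV = $850.00 × (1 − (1 + 0.1/12)^(−72)) / (0.1/12)
PV = $850.00 × 53.978665
PV = $45,881.87

PV = PMT × (1-(1+r)^(-n))/r = $45,881.87


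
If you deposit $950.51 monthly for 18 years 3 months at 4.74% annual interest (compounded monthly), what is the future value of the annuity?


Future value of an ordinary annuity: FV = PMT × ((1 + r)^n − 1) / r
Monthly rate r = 0.0474/12 = 0.00395, n = 219
FV = $950.51 × ((1 + 0.0474/12)^219 − 1) / (0.0474/12)
FV = $950.51 × 347.109140
FV = $329,930.71

FV = PMT × ((1+r)^n - 1)/r = $329,930.71


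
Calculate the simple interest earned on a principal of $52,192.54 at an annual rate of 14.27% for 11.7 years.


Simple interest formula: I = P × r × t
I = $52,192.54 × 0.1427 × 11.7
I = $87,140.14

I = P × r × t = $87,140.14


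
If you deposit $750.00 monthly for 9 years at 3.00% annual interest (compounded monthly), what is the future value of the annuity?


Future value of an ordinary annuity: FV = PMT × ((1 + r)^n − 1) / r
Monthly rate r = 0.03/12 = 0.0025, n = 108
FV = $750.00 × ((1 + 0.03/12)^108 − 1) / (0.03/12)
FV = $750.00 × 123.809259
FV = $92,856.94

FV = PMT × ((1+r)^n - 1)/r = $92,856.94


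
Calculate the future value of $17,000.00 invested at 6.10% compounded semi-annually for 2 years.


Compound interest formula: A = P(1 + r/n)^(nt)
A = $17,000.00 × (1 + 0.061/2)^(2 × 2)
Growth factor: (1 + 0.061/2)^4 = 1.127696
A = $17,000.00 × 1.127696
A = $19,170.83

A = P(1 + r/n)^(nt) = $19,170.83


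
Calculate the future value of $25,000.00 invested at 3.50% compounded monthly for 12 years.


Compound interest formula: A = P(1 + r/n)^(nt)
A = $25,000.00 × (1 + 0.035/12)^(12 × 12)
Growth factor: (1 + 0.035/12)^144 = 1.52103145
A = $25,000.00 × 1.52103145
A = $38,025.79

A = P(1 + r/n)^(nt) = $38,025.79


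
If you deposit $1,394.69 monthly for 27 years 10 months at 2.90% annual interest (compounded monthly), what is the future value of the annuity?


Future value of an ordinary annuity: FV = PMT × ((1 + r)^n − 1) / r
Monthly rate r = 0.029/12 ≈ 0.00241667, n = 334
FV = $1,394.69 × ((1 + 0.029/12)^334 − 1) / (0.029/12)
FV = $1,394.69 × 512.841213
FV = $715,254.51

FV = PMT × ((1+r)^n - 1)/r = $715,254.51


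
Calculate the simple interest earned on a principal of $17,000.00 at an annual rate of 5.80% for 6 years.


Simple interest formula: I = P × r × t
I = $17,000.00 × 0.058 × 6
I = $5,916.00

I = P × r × t = $5,916.00


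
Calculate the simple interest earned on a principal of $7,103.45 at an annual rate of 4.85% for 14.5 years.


Simple interest formula: I = P × r × t
I = $7,103.45 × 0.0485 × 14.5
I = $4,995.50

I = P × r × t = $4,995.50


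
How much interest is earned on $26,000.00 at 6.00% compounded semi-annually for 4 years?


Compound interest earned = final amount − principal.
A = P(1 + r/n)^(nt) = $26,000.00 × (1 + 0.06/2)^(2 × 4) = $32,936.02
Interest = A − P = $32,936.02 − $26,000.00 = $6,936.02

Interest = A - P = $6,936.02
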